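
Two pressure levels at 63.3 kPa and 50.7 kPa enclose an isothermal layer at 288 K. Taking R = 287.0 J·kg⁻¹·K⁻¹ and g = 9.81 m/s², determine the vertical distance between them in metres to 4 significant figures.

Δz ≈ 1870 m

Hypsometric equation: Δz = (R T̄/g) ln(P₁/P₂).
R T̄/g = 287.0 × 288 / 9.81 = 8425.7 m.
ln(63.3/50.7) = ln(1.2485) = 0.22194.
Δz = 8425.7 × 0.22194 = 1870.0 m.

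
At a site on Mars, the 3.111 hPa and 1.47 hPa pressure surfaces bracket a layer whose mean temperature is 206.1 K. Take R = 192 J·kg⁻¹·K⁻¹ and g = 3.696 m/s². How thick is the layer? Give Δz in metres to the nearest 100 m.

Δz ≈ 8000 m

Hypsometric equation: Δz = (R T̄/g) ln(P₁/P₂).
R T̄/g = 192 × 206.1 / 3.696 = 10706 m.
ln(3.111/1.47) = ln(2.1163) = 0.74967.
Δz = 10706 × 0.74967 = 8026.0 m.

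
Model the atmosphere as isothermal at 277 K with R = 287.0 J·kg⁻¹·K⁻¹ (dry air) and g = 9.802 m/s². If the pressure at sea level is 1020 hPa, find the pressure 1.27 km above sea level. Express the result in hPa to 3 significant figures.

P ≈ 872 hPa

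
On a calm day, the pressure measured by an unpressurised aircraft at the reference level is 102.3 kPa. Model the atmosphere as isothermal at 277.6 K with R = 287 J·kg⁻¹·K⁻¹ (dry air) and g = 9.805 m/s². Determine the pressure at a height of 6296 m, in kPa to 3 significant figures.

Scale height: H = RT/g = 287 × 277.6 / 9.805 = 8125.6 m.
Barometric formula: P = P₀ exp(−z/H).
z/H = 6296.0/8125.6 = 0.77484; exp(−0.77484) = 0.46078.
P = 102.3 × 0.46078 = 47.138 kPa.

P ≈ 47.1 kPa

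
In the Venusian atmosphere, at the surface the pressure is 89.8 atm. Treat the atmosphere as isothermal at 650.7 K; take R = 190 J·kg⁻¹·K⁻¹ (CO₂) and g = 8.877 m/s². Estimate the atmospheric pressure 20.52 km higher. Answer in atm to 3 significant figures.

Scale height: H = RT/g = 190 × 650.7 / 8.877 = 13927 m.
Barometric formula: P = P₀ exp(−z/H).
z/H = 20520/13927 = 1.4734; exp(−1.4734) = 0.22915.
P = 89.8 × 0.22915 = 20.578 atm.

P ≈ 20.6 atm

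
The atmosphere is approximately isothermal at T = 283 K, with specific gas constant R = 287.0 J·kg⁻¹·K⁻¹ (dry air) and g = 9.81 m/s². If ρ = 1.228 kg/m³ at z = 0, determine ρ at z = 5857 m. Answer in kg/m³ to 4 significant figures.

Scale height: H = RT/g = 287.0 × 283 / 9.81 = 8279.4 m.
In an isothermal atmosphere, density decays like pressure: ρ = ρ₀ exp(−z/H).
z/H = 5857.0/8279.4 = 0.70742; exp(−0.70742) = 0.49291.
ρ = 1.228 × 0.49291 = 0.60529 kg/m³.

ρ ≈ 0.6053 kg/m³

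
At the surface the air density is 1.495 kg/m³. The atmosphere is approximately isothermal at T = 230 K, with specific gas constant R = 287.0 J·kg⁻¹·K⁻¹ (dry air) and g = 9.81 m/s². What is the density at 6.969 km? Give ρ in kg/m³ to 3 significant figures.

ρ ≈ 0.531 kg/m³

Scale height: H = RT/g = 287.0 × 230 / 9.81 = 6728.8 m.
In an isothermal atmosphere, density decays like pressure: ρ = ρ₀ exp(−z/H).
z/H = 6969.0/6728.8 = 1.0357; exp(−1.0357) = 0.35498.
ρ = 1.495 × 0.35498 = 0.53070 kg/m³.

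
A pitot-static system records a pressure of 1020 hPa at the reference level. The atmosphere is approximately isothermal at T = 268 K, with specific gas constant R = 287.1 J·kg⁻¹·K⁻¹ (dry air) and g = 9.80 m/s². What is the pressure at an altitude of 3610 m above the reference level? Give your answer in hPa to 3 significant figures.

P ≈ 644 hPa

Scale height: H = RT/g = 287.1 × 268 / 9.80 = 7851.3 m.
Barometric formula: P = P₀ exp(−z/H).
z/H = 3610.0/7851.3 = 0.45980; exp(−0.45980) = 0.63141.
P = 1020 × 0.63141 = 644.04 hPa.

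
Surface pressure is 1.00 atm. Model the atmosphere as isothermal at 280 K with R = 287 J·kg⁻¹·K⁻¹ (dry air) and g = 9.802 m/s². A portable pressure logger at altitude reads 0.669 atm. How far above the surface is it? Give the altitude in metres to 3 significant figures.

z ≈ 3300 m

Scale height: H = RT/g = 287 × 280 / 9.802 = 8198.3 m.
Invert the barometric formula: z = H ln(P₀/P).
P₀/P = 1.00/0.669 = 1.4948; ln(1.4948) = 0.40199.
z = 8198.3 × 0.40199 = 3295.6 m.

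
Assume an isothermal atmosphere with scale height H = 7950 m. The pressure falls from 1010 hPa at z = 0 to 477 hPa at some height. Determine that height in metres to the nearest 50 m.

Invert the barometric formula: z = H ln(P₀/P).
P₀/P = 1010/477 = 2.1174; ln(2.1174) = 0.75019.
z = 7950.0 × 0.75019 = 5964.0 m.

z ≈ 5950 m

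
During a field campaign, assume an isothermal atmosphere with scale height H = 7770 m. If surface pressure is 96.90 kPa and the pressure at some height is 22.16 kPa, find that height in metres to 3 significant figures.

z ≈ 11500 m

Invert the barometric formula: z = H ln(P₀/P).
P₀/P = 96.90/22.16 = 4.3727; ln(4.3727) = 1.4754.
z = 7770.0 × 1.4754 = 11464 m.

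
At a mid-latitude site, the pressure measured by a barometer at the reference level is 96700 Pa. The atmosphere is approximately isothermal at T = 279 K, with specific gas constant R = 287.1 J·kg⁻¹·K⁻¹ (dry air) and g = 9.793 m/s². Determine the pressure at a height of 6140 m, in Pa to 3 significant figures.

P ≈ 45600 Pa

Scale height: H = RT/g = 287.1 × 279 / 9.793 = 8179.4 m.
Barometric formula: P = P₀ exp(−z/H).
z/H = 6140.0/8179.4 = 0.75067; exp(−0.75067) = 0.47205.
P = 96700 × 0.47205 = 45647 Pa.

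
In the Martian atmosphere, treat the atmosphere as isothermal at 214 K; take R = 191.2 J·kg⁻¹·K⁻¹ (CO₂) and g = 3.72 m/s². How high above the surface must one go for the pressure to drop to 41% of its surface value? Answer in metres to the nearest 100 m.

Scale height: H = RT/g = 191.2 × 214 / 3.72 = 10999 m.
Set P/P₀ = exp(−z/H) = 0.41, so z = −H ln(0.41).
−ln(0.41) = 0.89160; z = 10999 × 0.89160 = 9806.7 m.

z ≈ 9800 m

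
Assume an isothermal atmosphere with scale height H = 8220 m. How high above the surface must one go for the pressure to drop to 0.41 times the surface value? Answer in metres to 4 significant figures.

Set P/P₀ = exp(−z/H) = 0.41, so z = −H ln(0.41).
−ln(0.41) = 0.89160; z = 8220.0 × 0.89160 = 7329.0 m.

z ≈ 7329 m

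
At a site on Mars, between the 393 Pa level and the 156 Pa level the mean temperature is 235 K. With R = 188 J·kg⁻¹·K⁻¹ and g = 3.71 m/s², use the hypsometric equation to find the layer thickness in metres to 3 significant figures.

Hypsometric equation: Δz = (R T̄/g) ln(P₁/P₂).
R T̄/g = 188 × 235 / 3.71 = 11908 m.
ln(393/156) = ln(2.5192) = 0.92394.
Δz = 11908 × 0.92394 = 11002 m.

Δz ≈ 11000 m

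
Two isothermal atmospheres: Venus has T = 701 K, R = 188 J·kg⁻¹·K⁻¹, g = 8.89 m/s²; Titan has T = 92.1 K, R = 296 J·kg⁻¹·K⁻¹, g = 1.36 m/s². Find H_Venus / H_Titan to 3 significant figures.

H_Venus/H_Titan ≈ 0.740

H = RT/g for each body.
H_Venus = 188 × 701 / 8.89 = 14824 m.
H_Titan = 296 × 92.1 / 1.36 = 20045 m.
H_Venus/H_Titan = 14824/20045 = 0.73954.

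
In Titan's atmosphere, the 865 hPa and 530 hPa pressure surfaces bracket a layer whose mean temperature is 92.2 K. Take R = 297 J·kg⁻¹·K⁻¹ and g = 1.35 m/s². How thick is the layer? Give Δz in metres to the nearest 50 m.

Δz ≈ 9950 m

Hypsometric equation: Δz = (R T̄/g) ln(P₁/P₂).
R T̄/g = 297 × 92.2 / 1.35 = 20284 m.
ln(865/530) = ln(1.6321) = 0.48987.
Δz = 20284 × 0.48987 = 9936.5 m.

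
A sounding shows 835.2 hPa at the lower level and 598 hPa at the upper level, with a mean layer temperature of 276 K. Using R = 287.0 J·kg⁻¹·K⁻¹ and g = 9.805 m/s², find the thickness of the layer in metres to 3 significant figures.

Δz ≈ 2700 m

Hypsometric equation: Δz = (R T̄/g) ln(P₁/P₂).
R T̄/g = 287.0 × 276 / 9.805 = 8078.7 m.
ln(835.2/598) = ln(1.3967) = 0.33411.
Δz = 8078.7 × 0.33411 = 2699.2 m.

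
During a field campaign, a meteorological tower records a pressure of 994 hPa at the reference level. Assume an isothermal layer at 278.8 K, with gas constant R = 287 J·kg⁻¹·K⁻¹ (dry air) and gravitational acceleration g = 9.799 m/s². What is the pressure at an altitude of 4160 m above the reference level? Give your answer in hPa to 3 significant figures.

Scale height: H = RT/g = 287 × 278.8 / 9.799 = 8165.7 m.
Barometric formula: P = P₀ exp(−z/H).
z/H = 4160.0/8165.7 = 0.50945; exp(−0.50945) = 0.60083.
P = 994 × 0.60083 = 597.23 hPa.

P ≈ 597 hPa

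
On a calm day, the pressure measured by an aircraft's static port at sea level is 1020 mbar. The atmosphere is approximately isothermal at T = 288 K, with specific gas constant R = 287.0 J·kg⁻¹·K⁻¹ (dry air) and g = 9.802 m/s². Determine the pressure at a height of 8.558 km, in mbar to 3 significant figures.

Scale height: H = RT/g = 287.0 × 288 / 9.802 = 8432.6 m.
Barometric formula: P = P₀ exp(−z/H).
z/H = 8558.0/8432.6 = 1.0149; exp(−1.0149) = 0.36244.
P = 1020 × 0.36244 = 369.69 mbar.

P ≈ 370 mbar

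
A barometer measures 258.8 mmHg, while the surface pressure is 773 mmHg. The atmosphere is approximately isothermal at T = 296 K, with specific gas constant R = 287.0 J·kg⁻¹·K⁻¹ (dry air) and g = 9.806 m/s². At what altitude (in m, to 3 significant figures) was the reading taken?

z ≈ 9480 m

Scale height: H = RT/g = 287.0 × 296 / 9.806 = 8663.3 m.
Invert the barometric formula: z = H ln(P₀/P).
P₀/P = 773/258.8 = 2.9869; ln(2.9869) = 1.0942.
z = 8663.3 × 1.0942 = 9479.4 m.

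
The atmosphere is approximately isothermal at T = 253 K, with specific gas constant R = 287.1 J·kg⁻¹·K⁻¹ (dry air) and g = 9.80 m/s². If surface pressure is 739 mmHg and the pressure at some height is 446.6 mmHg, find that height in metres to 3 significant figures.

Scale height: H = RT/g = 287.1 × 253 / 9.80 = 7411.9 m.
Invert the barometric formula: z = H ln(P₀/P).
P₀/P = 739/446.6 = 1.6547; ln(1.6547) = 0.50362.
z = 7411.9 × 0.50362 = 3732.8 m.

z ≈ 3730 m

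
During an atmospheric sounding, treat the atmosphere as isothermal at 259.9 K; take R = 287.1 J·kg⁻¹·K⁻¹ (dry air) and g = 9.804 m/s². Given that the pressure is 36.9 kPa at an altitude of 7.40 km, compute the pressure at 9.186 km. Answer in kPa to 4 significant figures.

P ≈ 29.18 kPa

Scale height: H = RT/g = 287.1 × 259.9 / 9.804 = 7610.9 m.
Between two levels, P₂ = P₁ exp(−Δz/H) with Δz = z₂ − z₁.
Δz = 9186.0 − 7400.0 = 1786.0 m; Δz/H = 1786.0/7610.9 = 0.23466.
P₂ = 36.9 × exp(−0.23466) = 36.9 × 0.79084 = 29.182 kPa.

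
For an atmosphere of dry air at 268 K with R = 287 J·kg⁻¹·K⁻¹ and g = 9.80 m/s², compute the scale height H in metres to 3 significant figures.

H ≈ 7850 m

The scale height of an isothermal atmosphere is H = RT/g.
H = 287 × 268 / 9.80 = 76916/9.80 = 7848.6 m.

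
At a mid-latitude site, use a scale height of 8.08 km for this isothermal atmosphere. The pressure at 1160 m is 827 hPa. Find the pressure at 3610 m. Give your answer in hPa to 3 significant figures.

P ≈ 611 hPa

Between two levels, P₂ = P₁ exp(−Δz/H) with Δz = z₂ − z₁.
Δz = 3610.0 − 1160.0 = 2450.0 m; Δz/H = 2450.0/8080.0 = 0.30322.
P₂ = 827 × exp(−0.30322) = 827 × 0.73844 = 610.69 hPa.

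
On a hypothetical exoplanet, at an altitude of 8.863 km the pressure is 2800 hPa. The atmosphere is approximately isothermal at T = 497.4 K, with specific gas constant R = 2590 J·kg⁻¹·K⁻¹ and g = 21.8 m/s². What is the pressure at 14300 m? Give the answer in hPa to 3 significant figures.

Scale height: H = RT/g = 2590 × 497.4 / 21.8 = 59095 m.
Between two levels, P₂ = P₁ exp(−Δz/H) with Δz = z₂ − z₁.
Δz = 14300 − 8863.0 = 5437.0 m; Δz/H = 5437.0/59095 = 0.092004.
P₂ = 2800 × exp(−0.092004) = 2800 × 0.91210 = 2553.9 hPa.

P ≈ 2550 hPa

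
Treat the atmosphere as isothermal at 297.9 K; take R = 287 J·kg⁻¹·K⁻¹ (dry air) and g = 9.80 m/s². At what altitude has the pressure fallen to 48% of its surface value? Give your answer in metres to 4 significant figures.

Scale height: H = RT/g = 287 × 297.9 / 9.80 = 8724.2 m.
Set P/P₀ = exp(−z/H) = 0.48, so z = −H ln(0.48).
−ln(0.48) = 0.73397; z = 8724.2 × 0.73397 = 6403.3 m.

z ≈ 6403 m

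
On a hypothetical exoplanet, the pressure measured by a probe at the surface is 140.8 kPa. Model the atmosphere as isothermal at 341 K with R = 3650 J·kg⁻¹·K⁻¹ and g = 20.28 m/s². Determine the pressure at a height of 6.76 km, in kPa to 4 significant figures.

P ≈ 126.1 kPa

Scale height: H = RT/g = 3650 × 341 / 20.28 = 61373 m.
Barometric formula: P = P₀ exp(−z/H).
z/H = 6760.0/61373 = 0.11015; exp(−0.11015) = 0.89570.
P = 140.8 × 0.89570 = 126.11 kPa.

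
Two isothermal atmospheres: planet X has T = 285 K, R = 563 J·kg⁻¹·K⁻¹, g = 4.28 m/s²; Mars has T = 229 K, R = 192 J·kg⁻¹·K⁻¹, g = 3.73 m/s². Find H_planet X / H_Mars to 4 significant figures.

H = RT/g for each body.
H_planet X = 563 × 285 / 4.28 = 37489 m.
H_Mars = 192 × 229 / 3.73 = 11788 m.
H_planet X/H_Mars = 37489/11788 = 3.1803.

H_planet X/H_Mars ≈ 3.180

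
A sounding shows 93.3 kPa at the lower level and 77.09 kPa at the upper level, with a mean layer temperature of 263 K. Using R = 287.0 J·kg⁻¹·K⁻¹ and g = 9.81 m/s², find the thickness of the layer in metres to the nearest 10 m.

Hypsometric equation: Δz = (R T̄/g) ln(P₁/P₂).
R T̄/g = 287.0 × 263 / 9.81 = 7694.3 m.
ln(93.3/77.09) = ln(1.2103) = 0.19087.
Δz = 7694.3 × 0.19087 = 1468.6 m.

Δz ≈ 1470 m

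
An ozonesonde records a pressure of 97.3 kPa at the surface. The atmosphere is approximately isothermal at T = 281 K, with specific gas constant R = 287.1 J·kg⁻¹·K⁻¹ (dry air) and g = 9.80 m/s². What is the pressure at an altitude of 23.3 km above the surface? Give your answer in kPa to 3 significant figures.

P ≈ 5.74 kPa

Scale height: H = RT/g = 287.1 × 281 / 9.80 = 8232.2 m.
Barometric formula: P = P₀ exp(−z/H).
z/H = 23300/8232.2 = 2.8303; exp(−2.8303) = 0.058995.
P = 97.3 × 0.058995 = 5.7402 kPa.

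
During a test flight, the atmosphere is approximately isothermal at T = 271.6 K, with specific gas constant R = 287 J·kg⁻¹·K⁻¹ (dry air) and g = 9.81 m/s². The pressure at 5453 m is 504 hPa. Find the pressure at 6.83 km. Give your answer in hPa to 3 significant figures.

P ≈ 424 hPa

Scale height: H = RT/g = 287 × 271.6 / 9.81 = 7945.9 m.
Between two levels, P₂ = P₁ exp(−Δz/H) with Δz = z₂ − z₁.
Δz = 6830.0 − 5453.0 = 1377.0 m; Δz/H = 1377.0/7945.9 = 0.17330.
P₂ = 504 × exp(−0.17330) = 504 × 0.84089 = 423.81 hPa.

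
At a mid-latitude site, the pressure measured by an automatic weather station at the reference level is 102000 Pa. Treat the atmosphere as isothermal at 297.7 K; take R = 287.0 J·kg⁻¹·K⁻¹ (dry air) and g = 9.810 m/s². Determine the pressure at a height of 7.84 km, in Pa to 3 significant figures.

Scale height: H = RT/g = 287.0 × 297.7 / 9.810 = 8709.5 m.
Barometric formula: P = P₀ exp(−z/H).
z/H = 7840.0/8709.5 = 0.90017; exp(−0.90017) = 0.40650.
P = 102000 × 0.40650 = 41463 Pa.

P ≈ 41500 Pa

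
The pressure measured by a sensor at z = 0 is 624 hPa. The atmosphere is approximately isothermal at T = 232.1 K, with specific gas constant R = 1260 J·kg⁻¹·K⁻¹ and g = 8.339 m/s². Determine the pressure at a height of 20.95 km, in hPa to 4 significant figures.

Scale height: H = RT/g = 1260 × 232.1 / 8.339 = 35070 m.
Barometric formula: P = P₀ exp(−z/H).
z/H = 20950/35070 = 0.59738; exp(−0.59738) = 0.55025.
P = 624 × 0.55025 = 343.36 hPa.

P ≈ 343.4 hPa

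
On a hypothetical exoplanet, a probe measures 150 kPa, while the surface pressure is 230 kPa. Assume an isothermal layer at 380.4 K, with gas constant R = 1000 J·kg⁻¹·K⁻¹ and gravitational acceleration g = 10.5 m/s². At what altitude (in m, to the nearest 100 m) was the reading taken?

Scale height: H = RT/g = 1000 × 380.4 / 10.5 = 36229 m.
Invert the barometric formula: z = H ln(P₀/P).
P₀/P = 230/150 = 1.5333; ln(1.5333) = 0.42742.
z = 36229 × 0.42742 = 15485 m.

z ≈ 15500 m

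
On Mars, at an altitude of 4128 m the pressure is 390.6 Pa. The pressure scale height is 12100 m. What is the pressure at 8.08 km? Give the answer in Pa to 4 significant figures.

P ≈ 281.8 Pa

Between two levels, P₂ = P₁ exp(−Δz/H) with Δz = z₂ − z₁.
Δz = 8080.0 − 4128.0 = 3952.0 m; Δz/H = 3952.0/12100 = 0.32661.
P₂ = 390.6 × exp(−0.32661) = 390.6 × 0.72137 = 281.77 Pa.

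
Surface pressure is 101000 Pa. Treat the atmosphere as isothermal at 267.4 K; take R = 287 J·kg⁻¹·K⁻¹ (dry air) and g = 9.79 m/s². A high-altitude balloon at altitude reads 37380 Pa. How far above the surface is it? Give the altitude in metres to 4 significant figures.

Scale height: H = RT/g = 287 × 267.4 / 9.79 = 7839.0 m.
Invert the barometric formula: z = H ln(P₀/P).
P₀/P = 101000/37380 = 2.7020; ln(2.7020) = 0.99399.
z = 7839.0 × 0.99399 = 7791.9 m.

z ≈ 7792 m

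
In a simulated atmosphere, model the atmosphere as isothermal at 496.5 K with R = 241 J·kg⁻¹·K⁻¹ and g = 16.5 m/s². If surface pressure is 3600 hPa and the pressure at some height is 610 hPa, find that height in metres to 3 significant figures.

z ≈ 12900 m

Scale height: H = RT/g = 241 × 496.5 / 16.5 = 7251.9 m.
Invert the barometric formula: z = H ln(P₀/P).
P₀/P = 3600/610 = 5.9016; ln(5.9016) = 1.7752.
z = 7251.9 × 1.7752 = 12874 m.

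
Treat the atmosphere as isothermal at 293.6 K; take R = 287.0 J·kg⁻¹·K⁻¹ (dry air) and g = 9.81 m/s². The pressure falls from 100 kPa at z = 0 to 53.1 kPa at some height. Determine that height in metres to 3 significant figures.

Scale height: H = RT/g = 287.0 × 293.6 / 9.81 = 8589.5 m.
Invert the barometric formula: z = H ln(P₀/P).
P₀/P = 100/53.1 = 1.8832; ln(1.8832) = 0.63297.
z = 8589.5 × 0.63297 = 5436.9 m.

z ≈ 5440 m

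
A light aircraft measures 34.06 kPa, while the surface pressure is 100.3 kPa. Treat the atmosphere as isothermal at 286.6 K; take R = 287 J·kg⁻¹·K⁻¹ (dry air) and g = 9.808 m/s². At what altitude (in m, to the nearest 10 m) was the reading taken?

z ≈ 9060 m

Scale height: H = RT/g = 287 × 286.6 / 9.808 = 8386.4 m.
Invert the barometric formula: z = H ln(P₀/P).
P₀/P = 100.3/34.06 = 2.9448; ln(2.9448) = 1.0800.
z = 8386.4 × 1.0800 = 9057.3 m.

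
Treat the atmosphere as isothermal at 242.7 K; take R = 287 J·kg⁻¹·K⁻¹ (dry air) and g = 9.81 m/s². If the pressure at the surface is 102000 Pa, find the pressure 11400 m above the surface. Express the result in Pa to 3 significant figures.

Scale height: H = RT/g = 287 × 242.7 / 9.81 = 7100.4 m.
Barometric formula: P = P₀ exp(−z/H).
z/H = 11400/7100.4 = 1.6055; exp(−1.6055) = 0.20079.
P = 102000 × 0.20079 = 20481 Pa.

P ≈ 20500 Pa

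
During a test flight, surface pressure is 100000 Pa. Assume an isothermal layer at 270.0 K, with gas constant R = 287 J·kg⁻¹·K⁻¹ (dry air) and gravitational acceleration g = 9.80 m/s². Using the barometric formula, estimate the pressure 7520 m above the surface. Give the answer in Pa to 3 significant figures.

Scale height: H = RT/g = 287 × 270.0 / 9.80 = 7907.1 m.
Barometric formula: P = P₀ exp(−z/H).
z/H = 7520.0/7907.1 = 0.95104; exp(−0.95104) = 0.38634.
P = 100000 × 0.38634 = 38634 Pa.

P ≈ 38600 Pa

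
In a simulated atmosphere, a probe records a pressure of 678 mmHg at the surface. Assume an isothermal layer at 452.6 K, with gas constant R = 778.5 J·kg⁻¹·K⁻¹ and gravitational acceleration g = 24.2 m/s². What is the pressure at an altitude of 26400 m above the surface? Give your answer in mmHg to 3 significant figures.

P ≈ 111 mmHg

Scale height: H = RT/g = 778.5 × 452.6 / 24.2 = 14560 m.
Barometric formula: P = P₀ exp(−z/H).
z/H = 26400/14560 = 1.8132; exp(−1.8132) = 0.16313.
P = 678 × 0.16313 = 110.60 mmHg.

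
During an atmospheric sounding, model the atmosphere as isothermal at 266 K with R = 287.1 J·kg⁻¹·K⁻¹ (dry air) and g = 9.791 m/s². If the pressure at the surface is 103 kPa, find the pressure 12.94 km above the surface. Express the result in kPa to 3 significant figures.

Scale height: H = RT/g = 287.1 × 266 / 9.791 = 7799.9 m.
Barometric formula: P = P₀ exp(−z/H).
z/H = 12940/7799.9 = 1.6590; exp(−1.6590) = 0.19033.
P = 103 × 0.19033 = 19.604 kPa.

P ≈ 19.6 kPa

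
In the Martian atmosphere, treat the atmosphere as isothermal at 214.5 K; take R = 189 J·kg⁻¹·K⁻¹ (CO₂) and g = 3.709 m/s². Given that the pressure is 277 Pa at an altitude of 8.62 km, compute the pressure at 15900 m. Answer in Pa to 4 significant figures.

P ≈ 142.3 Pa

Scale height: H = RT/g = 189 × 214.5 / 3.709 = 10930 m.
Between two levels, P₂ = P₁ exp(−Δz/H) with Δz = z₂ − z₁.
Δz = 15900 − 8620.0 = 7280.0 m; Δz/H = 7280.0/10930 = 0.66606.
P₂ = 277 × exp(−0.66606) = 277 × 0.51373 = 142.30 Pa.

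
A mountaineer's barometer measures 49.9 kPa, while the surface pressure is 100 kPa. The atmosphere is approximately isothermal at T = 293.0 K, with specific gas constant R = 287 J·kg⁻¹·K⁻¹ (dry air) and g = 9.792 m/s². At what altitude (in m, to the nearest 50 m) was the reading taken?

Scale height: H = RT/g = 287 × 293.0 / 9.792 = 8587.7 m.
Invert the barometric formula: z = H ln(P₀/P).
P₀/P = 100/49.9 = 2.0040; ln(2.0040) = 0.69515.
z = 8587.7 × 0.69515 = 5969.7 m.

z ≈ 5950 m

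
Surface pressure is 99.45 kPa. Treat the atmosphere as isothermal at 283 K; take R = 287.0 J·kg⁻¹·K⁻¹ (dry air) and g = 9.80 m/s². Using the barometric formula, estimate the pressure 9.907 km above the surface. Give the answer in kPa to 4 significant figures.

P ≈ 30.09 kPa

Scale height: H = RT/g = 287.0 × 283 / 9.80 = 8287.9 m.
Barometric formula: P = P₀ exp(−z/H).
z/H = 9907.0/8287.9 = 1.1954; exp(−1.1954) = 0.30258.
P = 99.45 × 0.30258 = 30.092 kPa.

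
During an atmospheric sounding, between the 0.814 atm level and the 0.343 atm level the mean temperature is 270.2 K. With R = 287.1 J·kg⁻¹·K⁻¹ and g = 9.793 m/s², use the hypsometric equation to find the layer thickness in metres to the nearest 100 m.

Δz ≈ 6800 m

Hypsometric equation: Δz = (R T̄/g) ln(P₁/P₂).
R T̄/g = 287.1 × 270.2 / 9.793 = 7921.4 m.
ln(0.814/0.343) = ln(2.3732) = 0.86424.
Δz = 7921.4 × 0.86424 = 6846.0 m.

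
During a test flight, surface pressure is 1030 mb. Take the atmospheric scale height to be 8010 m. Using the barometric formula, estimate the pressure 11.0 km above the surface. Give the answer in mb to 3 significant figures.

Barometric formula: P = P₀ exp(−z/H).
z/H = 11000/8010.0 = 1.3733; exp(−1.3733) = 0.25327.
P = 1030 × 0.25327 = 260.87 mb.

P ≈ 261 mb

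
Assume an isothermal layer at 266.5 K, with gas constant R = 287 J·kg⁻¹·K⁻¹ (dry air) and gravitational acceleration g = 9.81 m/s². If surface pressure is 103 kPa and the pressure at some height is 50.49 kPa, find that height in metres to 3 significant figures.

Scale height: H = RT/g = 287 × 266.5 / 9.81 = 7796.7 m.
Invert the barometric formula: z = H ln(P₀/P).
P₀/P = 103/50.49 = 2.0400; ln(2.0400) = 0.71295.
z = 7796.7 × 0.71295 = 5558.7 m.

z ≈ 5560 m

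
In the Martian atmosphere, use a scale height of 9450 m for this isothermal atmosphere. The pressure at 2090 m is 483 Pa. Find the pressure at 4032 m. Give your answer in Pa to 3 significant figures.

P ≈ 393 Pa

Between two levels, P₂ = P₁ exp(−Δz/H) with Δz = z₂ − z₁.
Δz = 4032.0 − 2090.0 = 1942.0 m; Δz/H = 1942.0/9450.0 = 0.20550.
P₂ = 483 × exp(−0.20550) = 483 × 0.81424 = 393.28 Pa.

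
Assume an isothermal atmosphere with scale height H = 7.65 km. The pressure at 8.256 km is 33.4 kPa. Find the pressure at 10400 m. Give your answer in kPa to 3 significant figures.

Between two levels, P₂ = P₁ exp(−Δz/H) with Δz = z₂ − z₁.
Δz = 10400 − 8256.0 = 2144.0 m; Δz/H = 2144.0/7650.0 = 0.28026.
P₂ = 33.4 × exp(−0.28026) = 33.4 × 0.75559 = 25.237 kPa.

P ≈ 25.2 kPa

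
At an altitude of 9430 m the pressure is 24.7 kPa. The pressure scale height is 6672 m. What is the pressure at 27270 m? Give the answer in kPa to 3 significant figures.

Between two levels, P₂ = P₁ exp(−Δz/H) with Δz = z₂ − z₁.
Δz = 27270 − 9430.0 = 17840 m; Δz/H = 17840/6672.0 = 2.6739.
P₂ = 24.7 × exp(−2.6739) = 24.7 × 0.068983 = 1.7039 kPa.

P ≈ 1.70 kPa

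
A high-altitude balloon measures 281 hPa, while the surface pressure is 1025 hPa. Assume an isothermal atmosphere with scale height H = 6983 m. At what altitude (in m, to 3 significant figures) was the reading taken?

Invert the barometric formula: z = H ln(P₀/P).
P₀/P = 1025/281 = 3.6477; ln(3.6477) = 1.2941.
z = 6983.0 × 1.2941 = 9036.7 m.

z ≈ 9040 m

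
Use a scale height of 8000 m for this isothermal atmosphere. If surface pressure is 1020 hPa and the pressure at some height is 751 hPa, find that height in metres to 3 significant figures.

Invert the barometric formula: z = H ln(P₀/P).
P₀/P = 1020/751 = 1.3582; ln(1.3582) = 0.30616.
z = 8000.0 × 0.30616 = 2449.3 m.

z ≈ 2450 m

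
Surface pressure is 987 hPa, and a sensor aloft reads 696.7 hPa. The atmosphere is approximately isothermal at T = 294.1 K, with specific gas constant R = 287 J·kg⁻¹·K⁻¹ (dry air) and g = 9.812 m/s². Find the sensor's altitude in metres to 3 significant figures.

z ≈ 3000 m

Scale height: H = RT/g = 287 × 294.1 / 9.812 = 8602.4 m.
Invert the barometric formula: z = H ln(P₀/P).
P₀/P = 987/696.7 = 1.4167; ln(1.4167) = 0.34833.
z = 8602.4 × 0.34833 = 2996.5 m.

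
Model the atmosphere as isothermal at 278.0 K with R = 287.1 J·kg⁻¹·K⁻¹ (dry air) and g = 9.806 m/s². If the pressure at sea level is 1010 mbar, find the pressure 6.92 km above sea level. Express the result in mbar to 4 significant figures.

Scale height: H = RT/g = 287.1 × 278.0 / 9.806 = 8139.3 m.
Barometric formula: P = P₀ exp(−z/H).
z/H = 6920.0/8139.3 = 0.85020; exp(−0.85020) = 0.42733.
P = 1010 × 0.42733 = 431.60 mbar.

P ≈ 431.6 mbar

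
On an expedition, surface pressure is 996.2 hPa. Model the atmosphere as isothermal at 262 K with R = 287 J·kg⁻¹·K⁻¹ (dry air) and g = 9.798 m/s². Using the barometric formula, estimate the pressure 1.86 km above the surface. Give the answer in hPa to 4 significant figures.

Scale height: H = RT/g = 287 × 262 / 9.798 = 7674.4 m.
Barometric formula: P = P₀ exp(−z/H).
z/H = 1860.0/7674.4 = 0.24236; exp(−0.24236) = 0.78477.
P = 996.2 × 0.78477 = 781.79 hPa.

P ≈ 781.8 hPa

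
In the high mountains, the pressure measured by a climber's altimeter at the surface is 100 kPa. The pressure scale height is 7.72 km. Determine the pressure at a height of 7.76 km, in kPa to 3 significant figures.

P ≈ 36.6 kPa

Barometric formula: P = P₀ exp(−z/H).
z/H = 7760.0/7720.0 = 1.0052; exp(−1.0052) = 0.36597.
P = 100 × 0.36597 = 36.597 kPa.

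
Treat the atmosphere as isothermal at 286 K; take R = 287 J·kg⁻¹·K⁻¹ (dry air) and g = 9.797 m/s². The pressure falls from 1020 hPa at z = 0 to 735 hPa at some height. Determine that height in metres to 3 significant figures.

z ≈ 2750 m

Scale height: H = RT/g = 287 × 286 / 9.797 = 8378.3 m.
Invert the barometric formula: z = H ln(P₀/P).
P₀/P = 1020/735 = 1.3878; ln(1.3878) = 0.32772.
z = 8378.3 × 0.32772 = 2745.7 m.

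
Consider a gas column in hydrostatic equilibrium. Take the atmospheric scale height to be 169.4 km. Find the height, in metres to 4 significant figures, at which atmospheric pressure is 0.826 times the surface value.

z ≈ 32380 m

Set P/P₀ = exp(−z/H) = 0.826, so z = −H ln(0.826).
−ln(0.826) = 0.19116; z = 169400 × 0.19116 = 32383 m.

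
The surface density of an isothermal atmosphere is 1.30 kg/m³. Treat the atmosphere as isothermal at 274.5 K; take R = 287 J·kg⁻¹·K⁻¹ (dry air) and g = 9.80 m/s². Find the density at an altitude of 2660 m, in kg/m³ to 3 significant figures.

ρ ≈ 0.934 kg/m³

Scale height: H = RT/g = 287 × 274.5 / 9.80 = 8038.9 m.
In an isothermal atmosphere, density decays like pressure: ρ = ρ₀ exp(−z/H).
z/H = 2660.0/8038.9 = 0.33089; exp(−0.33089) = 0.71828.
ρ = 1.30 × 0.71828 = 0.93376 kg/m³.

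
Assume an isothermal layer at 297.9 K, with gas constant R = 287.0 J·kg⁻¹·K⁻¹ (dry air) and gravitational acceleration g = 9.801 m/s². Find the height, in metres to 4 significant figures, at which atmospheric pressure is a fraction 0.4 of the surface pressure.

z ≈ 7993 m

Scale height: H = RT/g = 287.0 × 297.9 / 9.801 = 8723.3 m.
Set P/P₀ = exp(−z/H) = 0.4, so z = −H ln(0.4).
−ln(0.4) = 0.91629; z = 8723.3 × 0.91629 = 7993.1 m.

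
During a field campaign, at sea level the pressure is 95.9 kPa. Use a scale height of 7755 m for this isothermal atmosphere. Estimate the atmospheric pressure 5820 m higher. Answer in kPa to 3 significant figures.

Barometric formula: P = P₀ exp(−z/H).
z/H = 5820.0/7755.0 = 0.75048; exp(−0.75048) = 0.47214.
P = 95.9 × 0.47214 = 45.278 kPa.

P ≈ 45.3 kPa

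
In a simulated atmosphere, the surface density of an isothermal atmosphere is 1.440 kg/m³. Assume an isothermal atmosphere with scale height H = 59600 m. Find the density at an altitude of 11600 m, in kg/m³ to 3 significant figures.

ρ ≈ 1.19 kg/m³

In an isothermal atmosphere, density decays like pressure: ρ = ρ₀ exp(−z/H).
z/H = 11600/59600 = 0.19463; exp(−0.19463) = 0.82314.
ρ = 1.440 × 0.82314 = 1.1853 kg/m³.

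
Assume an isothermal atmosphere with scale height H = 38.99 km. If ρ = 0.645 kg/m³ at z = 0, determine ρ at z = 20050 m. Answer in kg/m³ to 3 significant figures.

In an isothermal atmosphere, density decays like pressure: ρ = ρ₀ exp(−z/H).
z/H = 20050/38990 = 0.51423; exp(−0.51423) = 0.59796.
ρ = 0.645 × 0.59796 = 0.38568 kg/m³.

ρ ≈ 0.386 kg/m³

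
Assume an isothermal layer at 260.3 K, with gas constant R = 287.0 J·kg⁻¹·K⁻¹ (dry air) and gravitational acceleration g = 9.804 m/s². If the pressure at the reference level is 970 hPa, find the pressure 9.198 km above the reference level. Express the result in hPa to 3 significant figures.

P ≈ 290 hPa

Scale height: H = RT/g = 287.0 × 260.3 / 9.804 = 7620.0 m.
Barometric formula: P = P₀ exp(−z/H).
z/H = 9198.0/7620.0 = 1.2071; exp(−1.2071) = 0.29906.
P = 970 × 0.29906 = 290.09 hPa.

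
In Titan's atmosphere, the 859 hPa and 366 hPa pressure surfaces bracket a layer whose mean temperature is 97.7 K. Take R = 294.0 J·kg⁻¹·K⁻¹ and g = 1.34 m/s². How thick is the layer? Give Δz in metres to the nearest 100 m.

Hypsometric equation: Δz = (R T̄/g) ln(P₁/P₂).
R T̄/g = 294.0 × 97.7 / 1.34 = 21436 m.
ln(859/366) = ln(2.3470) = 0.85314.
Δz = 21436 × 0.85314 = 18288 m.

Δz ≈ 18300 m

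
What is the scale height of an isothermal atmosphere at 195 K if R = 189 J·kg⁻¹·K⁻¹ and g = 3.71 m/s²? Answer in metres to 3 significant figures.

H ≈ 9930 m

The scale height of an isothermal atmosphere is H = RT/g.
H = 189 × 195 / 3.71 = 36855/3.71 = 9934.0 m.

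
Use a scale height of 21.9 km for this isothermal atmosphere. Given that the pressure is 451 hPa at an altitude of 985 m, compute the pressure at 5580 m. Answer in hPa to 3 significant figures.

Between two levels, P₂ = P₁ exp(−Δz/H) with Δz = z₂ − z₁.
Δz = 5580.0 − 985.00 = 4595.0 m; Δz/H = 4595.0/21900 = 0.20982.
P₂ = 451 × exp(−0.20982) = 451 × 0.81073 = 365.64 hPa.

P ≈ 366 hPa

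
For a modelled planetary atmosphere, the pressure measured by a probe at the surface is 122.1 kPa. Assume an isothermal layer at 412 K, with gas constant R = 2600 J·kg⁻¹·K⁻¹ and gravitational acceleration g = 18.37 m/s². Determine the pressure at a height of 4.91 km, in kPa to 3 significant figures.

Scale height: H = RT/g = 2600 × 412 / 18.37 = 58312 m.
Barometric formula: P = P₀ exp(−z/H).
z/H = 4910.0/58312 = 0.084202; exp(−0.084202) = 0.91925.
P = 122.1 × 0.91925 = 112.24 kPa.

P ≈ 112 kPa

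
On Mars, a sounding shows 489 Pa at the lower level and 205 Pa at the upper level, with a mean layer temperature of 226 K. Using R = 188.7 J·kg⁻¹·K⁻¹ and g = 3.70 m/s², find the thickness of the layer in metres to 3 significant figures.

Hypsometric equation: Δz = (R T̄/g) ln(P₁/P₂).
R T̄/g = 188.7 × 226 / 3.70 = 11526 m.
ln(489/205) = ln(2.3854) = 0.86937.
Δz = 11526 × 0.86937 = 10020 m.

Δz ≈ 10000 m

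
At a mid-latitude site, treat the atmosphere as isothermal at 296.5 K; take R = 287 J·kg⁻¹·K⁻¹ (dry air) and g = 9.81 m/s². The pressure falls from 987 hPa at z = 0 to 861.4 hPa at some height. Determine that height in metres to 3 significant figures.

Scale height: H = RT/g = 287 × 296.5 / 9.81 = 8674.4 m.
Invert the barometric formula: z = H ln(P₀/P).
P₀/P = 987/861.4 = 1.1458; ln(1.1458) = 0.13610.
z = 8674.4 × 0.13610 = 1180.6 m.

z ≈ 1180 m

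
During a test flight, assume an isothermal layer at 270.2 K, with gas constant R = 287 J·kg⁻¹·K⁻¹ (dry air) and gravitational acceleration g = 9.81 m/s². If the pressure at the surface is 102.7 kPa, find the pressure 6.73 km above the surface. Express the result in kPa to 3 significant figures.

P ≈ 43.8 kPa

Scale height: H = RT/g = 287 × 270.2 / 9.81 = 7904.9 m.
Barometric formula: P = P₀ exp(−z/H).
z/H = 6730.0/7904.9 = 0.85137; exp(−0.85137) = 0.42683.
P = 102.7 × 0.42683 = 43.835 kPa.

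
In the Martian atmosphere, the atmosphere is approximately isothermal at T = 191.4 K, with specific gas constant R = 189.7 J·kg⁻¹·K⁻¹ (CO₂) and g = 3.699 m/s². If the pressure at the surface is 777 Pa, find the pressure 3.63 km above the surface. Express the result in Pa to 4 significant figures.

Scale height: H = RT/g = 189.7 × 191.4 / 3.699 = 9815.8 m.
Barometric formula: P = P₀ exp(−z/H).
z/H = 3630.0/9815.8 = 0.36981; exp(−0.36981) = 0.69087.
P = 777 × 0.69087 = 536.81 Pa.

P ≈ 536.8 Pa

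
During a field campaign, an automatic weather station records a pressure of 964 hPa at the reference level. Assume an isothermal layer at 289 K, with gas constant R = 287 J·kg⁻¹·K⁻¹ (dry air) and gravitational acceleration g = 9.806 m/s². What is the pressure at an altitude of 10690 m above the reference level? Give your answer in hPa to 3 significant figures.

Scale height: H = RT/g = 287 × 289 / 9.806 = 8458.4 m.
Barometric formula: P = P₀ exp(−z/H).
z/H = 10690/8458.4 = 1.2638; exp(−1.2638) = 0.28258.
P = 964 × 0.28258 = 272.41 hPa.

P ≈ 272 hPa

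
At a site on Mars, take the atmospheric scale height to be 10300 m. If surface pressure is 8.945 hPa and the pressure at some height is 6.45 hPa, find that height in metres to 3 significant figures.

Invert the barometric formula: z = H ln(P₀/P).
P₀/P = 8.945/6.45 = 1.3868; ln(1.3868) = 0.32700.
z = 10300 × 0.32700 = 3368.1 m.

z ≈ 3370 m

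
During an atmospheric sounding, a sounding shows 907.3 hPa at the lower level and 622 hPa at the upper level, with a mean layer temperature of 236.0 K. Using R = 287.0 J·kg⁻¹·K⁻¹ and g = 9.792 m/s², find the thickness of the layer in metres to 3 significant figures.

Δz ≈ 2610 m

Hypsometric equation: Δz = (R T̄/g) ln(P₁/P₂).
R T̄/g = 287.0 × 236.0 / 9.792 = 6917.1 m.
ln(907.3/622) = ln(1.4587) = 0.37755.
Δz = 6917.1 × 0.37755 = 2611.6 m.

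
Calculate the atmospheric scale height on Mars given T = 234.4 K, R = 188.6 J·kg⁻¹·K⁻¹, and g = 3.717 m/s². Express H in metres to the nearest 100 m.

The scale height of an isothermal atmosphere is H = RT/g.
H = 188.6 × 234.4 / 3.717 = 44208/3.717 = 11893 m.

H ≈ 11900 m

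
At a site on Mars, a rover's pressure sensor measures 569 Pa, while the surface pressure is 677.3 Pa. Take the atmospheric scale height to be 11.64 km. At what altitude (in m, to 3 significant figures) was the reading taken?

z ≈ 2030 m

Invert the barometric formula: z = H ln(P₀/P).
P₀/P = 677.3/569 = 1.1903; ln(1.1903) = 0.17421.
z = 11640 × 0.17421 = 2027.8 m.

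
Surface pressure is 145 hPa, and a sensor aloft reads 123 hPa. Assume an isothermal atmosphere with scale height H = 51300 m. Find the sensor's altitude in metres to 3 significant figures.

Invert the barometric formula: z = H ln(P₀/P).
P₀/P = 145/123 = 1.1789; ln(1.1789) = 0.16458.
z = 51300 × 0.16458 = 8443.0 m.

z ≈ 8440 m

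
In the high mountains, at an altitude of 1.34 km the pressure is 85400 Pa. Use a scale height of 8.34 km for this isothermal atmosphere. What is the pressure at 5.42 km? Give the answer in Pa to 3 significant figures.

Between two levels, P₂ = P₁ exp(−Δz/H) with Δz = z₂ − z₁.
Δz = 5420.0 − 1340.0 = 4080.0 m; Δz/H = 4080.0/8340.0 = 0.48921.
P₂ = 85400 × exp(−0.48921) = 85400 × 0.61311 = 52360 Pa.

P ≈ 52400 Pa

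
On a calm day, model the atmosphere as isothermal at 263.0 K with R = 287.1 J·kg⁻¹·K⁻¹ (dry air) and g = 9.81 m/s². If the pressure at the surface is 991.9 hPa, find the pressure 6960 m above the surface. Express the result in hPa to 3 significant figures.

Scale height: H = RT/g = 287.1 × 263.0 / 9.81 = 7697.0 m.
Barometric formula: P = P₀ exp(−z/H).
z/H = 6960.0/7697.0 = 0.90425; exp(−0.90425) = 0.40485.
P = 991.9 × 0.40485 = 401.57 hPa.

P ≈ 402 hPa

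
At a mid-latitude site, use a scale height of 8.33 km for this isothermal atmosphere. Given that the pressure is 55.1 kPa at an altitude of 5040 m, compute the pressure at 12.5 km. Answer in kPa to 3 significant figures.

Between two levels, P₂ = P₁ exp(−Δz/H) with Δz = z₂ − z₁.
Δz = 12500 − 5040.0 = 7460.0 m; Δz/H = 7460.0/8330.0 = 0.89556.
P₂ = 55.1 × exp(−0.89556) = 55.1 × 0.40838 = 22.502 kPa.

P ≈ 22.5 kPa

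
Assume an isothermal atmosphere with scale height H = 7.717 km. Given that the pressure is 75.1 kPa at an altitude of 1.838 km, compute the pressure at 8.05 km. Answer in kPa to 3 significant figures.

P ≈ 33.6 kPa

Between two levels, P₂ = P₁ exp(−Δz/H) with Δz = z₂ − z₁.
Δz = 8050.0 − 1838.0 = 6212.0 m; Δz/H = 6212.0/7717.0 = 0.80498.
P₂ = 75.1 × exp(−0.80498) = 75.1 × 0.44710 = 33.577 kPa.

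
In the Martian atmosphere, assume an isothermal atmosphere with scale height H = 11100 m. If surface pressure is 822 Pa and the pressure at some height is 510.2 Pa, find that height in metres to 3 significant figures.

Invert the barometric formula: z = H ln(P₀/P).
P₀/P = 822/510.2 = 1.6111; ln(1.6111) = 0.47692.
z = 11100 × 0.47692 = 5293.8 m.

z ≈ 5290 m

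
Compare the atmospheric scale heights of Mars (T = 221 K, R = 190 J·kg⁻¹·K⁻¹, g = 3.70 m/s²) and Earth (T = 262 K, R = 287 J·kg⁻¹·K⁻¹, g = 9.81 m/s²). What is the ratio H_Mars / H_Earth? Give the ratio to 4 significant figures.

H_Mars/H_Earth ≈ 1.481

H = RT/g for each body.
H_Mars = 190 × 221 / 3.70 = 11349 m.
H_Earth = 287 × 262 / 9.81 = 7665.0 m.
H_Mars/H_Earth = 11349/7665.0 = 1.4806.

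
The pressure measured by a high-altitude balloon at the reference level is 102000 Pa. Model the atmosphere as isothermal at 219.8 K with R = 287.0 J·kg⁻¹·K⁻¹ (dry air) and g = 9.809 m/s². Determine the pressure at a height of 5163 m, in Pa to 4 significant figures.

P ≈ 45700 Pa

Scale height: H = RT/g = 287.0 × 219.8 / 9.809 = 6431.1 m.
Barometric formula: P = P₀ exp(−z/H).
z/H = 5163.0/6431.1 = 0.80282; exp(−0.80282) = 0.44806.
P = 102000 × 0.44806 = 45702 Pa.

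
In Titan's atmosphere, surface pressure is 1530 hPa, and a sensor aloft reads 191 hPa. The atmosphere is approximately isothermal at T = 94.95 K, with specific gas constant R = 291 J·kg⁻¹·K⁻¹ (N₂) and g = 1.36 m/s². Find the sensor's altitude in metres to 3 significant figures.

z ≈ 42300 m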